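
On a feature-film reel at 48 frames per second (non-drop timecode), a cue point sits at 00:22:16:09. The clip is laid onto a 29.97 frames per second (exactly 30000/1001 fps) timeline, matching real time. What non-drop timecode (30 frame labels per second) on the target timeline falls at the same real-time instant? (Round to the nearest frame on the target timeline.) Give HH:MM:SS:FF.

Source frame index: (0×3600 + 22×60 + 16) × 48 + 9 = 64137.
Real time: 64137 / (48) = 21379/16 s.
Target frame: (21379/16) × (30000/1001) = 40085625/1001 ≈ 40045.579 → 40046.
At 30 labels/s: frame 40046 → 00:22:14:26.

00:22:14:26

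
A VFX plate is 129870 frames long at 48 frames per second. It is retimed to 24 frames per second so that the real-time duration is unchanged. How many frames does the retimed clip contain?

Target frames = source frames × (target rate / source rate) = 129870 × (24)/(48) = 129870 × 1/2 = 64935.

64935 frames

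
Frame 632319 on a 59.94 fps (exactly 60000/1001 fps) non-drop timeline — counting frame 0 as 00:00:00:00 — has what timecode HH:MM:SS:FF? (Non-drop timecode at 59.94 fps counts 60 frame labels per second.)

02:55:38:39

632319 ÷ 60 = 10538 full seconds, remainder 39 frames.
10538 s = 2 h 55 min 38 s.
Timecode: 02:55:38:39.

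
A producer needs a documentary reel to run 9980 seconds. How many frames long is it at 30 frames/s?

299400 frames

Frames = 9980 × 30 = 299400.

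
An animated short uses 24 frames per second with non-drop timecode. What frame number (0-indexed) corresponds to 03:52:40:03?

335043

Total seconds to the label: (3 × 3600 + 52 × 60 + 40) = 13960.
Frame index = 13960 × 24 + 3 = 335043.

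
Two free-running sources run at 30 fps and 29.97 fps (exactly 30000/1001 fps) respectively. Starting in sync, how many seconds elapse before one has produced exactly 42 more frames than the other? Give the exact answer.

1401.4 seconds

The gap grows by |30000/1001 − 30| = 30/1001 frames per second.
Time for a 42-frame gap: 42 ÷ (30/1001) = 1401.4 s.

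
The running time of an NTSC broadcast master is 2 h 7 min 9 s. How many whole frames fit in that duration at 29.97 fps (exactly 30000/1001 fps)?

228641 frames

2 h 7 min 9 s = 7629 s.
Frames = 7629 × 30000/1001 = 228870000/1001 ≈ 228641.3586.
Complete frames: 228641.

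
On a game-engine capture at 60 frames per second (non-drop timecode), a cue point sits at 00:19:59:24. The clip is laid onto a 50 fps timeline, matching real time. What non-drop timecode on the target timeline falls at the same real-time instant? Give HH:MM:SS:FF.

00:19:59:20

Source frame index: (0×3600 + 19×60 + 59) × 60 + 24 = 71964.
Real time: 71964 / (60) = 5997/5 s.
Target frame: (5997/5) × (50) = 59970.
At 50 labels/s: frame 59970 → 00:19:59:20.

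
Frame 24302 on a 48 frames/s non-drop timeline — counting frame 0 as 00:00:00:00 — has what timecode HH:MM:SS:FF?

00:08:26:14

24302 ÷ 48 = 506 full seconds, remainder 14 frames.
506 s = 0 h 8 min 26 s.
Timecode: 00:08:26:14.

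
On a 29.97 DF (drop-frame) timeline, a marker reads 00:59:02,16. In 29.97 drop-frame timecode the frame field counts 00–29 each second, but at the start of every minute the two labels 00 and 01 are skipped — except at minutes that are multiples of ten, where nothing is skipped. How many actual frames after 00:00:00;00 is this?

Complete 10-minute blocks: 5, each 17982 frames → 89910.
Remaining 9 whole minutes in the current block: 1800 + 8 × 1798 = 16184 frames.
Within the current minute: 2 × 30 + 16 − 2 = 74 (labels ;00/;01 skipped at this minute). Total = 89910 + 16184 + 74 = 106168.

106168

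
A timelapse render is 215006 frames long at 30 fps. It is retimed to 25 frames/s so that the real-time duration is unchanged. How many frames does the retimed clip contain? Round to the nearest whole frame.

179172 frames

Frames at target rate = 215006 × (25) / (30) = 537515/3 ≈ 179171.667.
Nearest whole frame: 179172.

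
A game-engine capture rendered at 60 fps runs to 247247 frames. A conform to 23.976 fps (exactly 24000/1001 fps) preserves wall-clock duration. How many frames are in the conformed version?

98800 frames

Target frames = source frames × (target rate / source rate) = 247247 × (24000/1001)/(60) = 247247 × 400/1001 = 98800.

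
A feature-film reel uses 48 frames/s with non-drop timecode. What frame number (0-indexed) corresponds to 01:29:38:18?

258162

Total seconds to the label: (1 × 3600 + 29 × 60 + 38) = 5378.
Frame index = 5378 × 48 + 18 = 258162.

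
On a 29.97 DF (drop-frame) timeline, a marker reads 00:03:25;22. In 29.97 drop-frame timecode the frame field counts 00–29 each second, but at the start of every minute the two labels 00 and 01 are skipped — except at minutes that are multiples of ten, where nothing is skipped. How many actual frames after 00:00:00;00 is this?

As if non-drop at 30 labels/s: (0 × 3600 + 3 × 60 + 25) × 30 + 22 = 6172.
Minute boundaries passed: 3; those not divisible by 10: 3 − 0 = 3; dropped labels = 2 × 3 = 6.
Actual frame index = 6172 − 6 = 6166.

6166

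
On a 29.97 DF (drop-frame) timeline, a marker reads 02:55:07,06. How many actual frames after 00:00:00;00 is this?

Complete 10-minute blocks: 17, each 17982 frames → 305694.
Remaining 5 whole minutes in the current block: 1800 + 4 × 1798 = 8992 frames.
Within the current minute: 7 × 30 + 6 − 2 = 214 (labels ;00/;01 skipped at this minute). Total = 305694 + 8992 + 214 = 314900.

314900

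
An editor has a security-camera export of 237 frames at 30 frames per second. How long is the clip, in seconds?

7.9 seconds

Running time = 237 / (30) = 7.9 s.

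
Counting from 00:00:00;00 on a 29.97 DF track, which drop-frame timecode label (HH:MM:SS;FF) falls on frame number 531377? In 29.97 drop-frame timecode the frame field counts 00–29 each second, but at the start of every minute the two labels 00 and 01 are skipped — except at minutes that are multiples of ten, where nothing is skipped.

Ten DF minutes hold 17982 frames, so frame 531377 lies in block 29 (frames 521478–539459) with 9899 frames into that block.
The block's first minute is 1800 frames and the rest 1798 each; 9899 frames reaches minute 5, so 29 × 18 + 5 × 2 = 532 labels have been skipped so far.
Adding those back, label number 531377 + 532 = 531909 at 30 labels/s is 17730 s + 9 f = 4 h 55 min 30 s frame 9, i.e. 04:55:30;09.

04:55:30;09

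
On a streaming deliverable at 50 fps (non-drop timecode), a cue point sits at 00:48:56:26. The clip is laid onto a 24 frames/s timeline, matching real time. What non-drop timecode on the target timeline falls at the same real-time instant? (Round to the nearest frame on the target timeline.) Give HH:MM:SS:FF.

Source frame index: (0×3600 + 48×60 + 56) × 50 + 26 = 146826.
Real time: 146826 / (50) = 73413/25 s.
Target frame: (73413/25) × (24) = 1761912/25 ≈ 70476.480 → 70476.
At 24 labels/s: frame 70476 → 00:48:56:12.

00:48:56:12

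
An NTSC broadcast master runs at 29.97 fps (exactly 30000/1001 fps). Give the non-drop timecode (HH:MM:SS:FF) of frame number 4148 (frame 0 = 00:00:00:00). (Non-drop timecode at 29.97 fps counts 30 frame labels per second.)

4148 ÷ 30 = 138 full seconds, remainder 8 frames.
138 s = 0 h 2 min 18 s.
Timecode: 00:02:18:08.

00:02:18:08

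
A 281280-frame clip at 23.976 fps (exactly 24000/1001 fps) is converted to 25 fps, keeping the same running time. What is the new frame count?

Target frames = source frames × (target rate / source rate) = 281280 × (25)/(24000/1001) = 281280 × 1001/960 = 293293.

293293 frames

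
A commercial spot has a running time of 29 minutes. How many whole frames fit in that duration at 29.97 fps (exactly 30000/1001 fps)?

29 min = 1740 s.
Frames = 1740 × 30000/1001 = 52200000/1001 ≈ 52147.8521.
Complete frames: 52147.

52147 frames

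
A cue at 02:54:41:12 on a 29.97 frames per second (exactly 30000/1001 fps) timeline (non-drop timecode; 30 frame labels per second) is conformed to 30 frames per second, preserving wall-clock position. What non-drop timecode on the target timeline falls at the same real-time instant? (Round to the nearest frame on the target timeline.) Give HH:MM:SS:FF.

Source frame index: (2×3600 + 54×60 + 41) × 30 + 12 = 314442.
Real time: 314442 / (30000/1001) = 52459407/5000 s.
Target frame: (52459407/5000) × (30) = 157378221/500 ≈ 314756.442 → 314756.
At 30 labels/s: frame 314756 → 02:54:51:26.

02:54:51:26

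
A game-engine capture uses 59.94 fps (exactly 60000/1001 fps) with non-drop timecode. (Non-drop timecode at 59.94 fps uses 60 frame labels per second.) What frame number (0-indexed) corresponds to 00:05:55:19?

frame 21319

Total seconds to the label: (0 × 3600 + 5 × 60 + 55) = 355.
Frame index = 355 × 60 + 19 = 21319.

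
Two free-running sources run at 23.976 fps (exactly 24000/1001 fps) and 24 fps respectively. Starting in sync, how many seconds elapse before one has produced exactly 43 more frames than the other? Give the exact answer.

The gap grows by |24 − 24000/1001| = 24/1001 frames per second.
Time for a 43-frame gap: 43 ÷ (24/1001) = 43043/24 s.

43043/24 seconds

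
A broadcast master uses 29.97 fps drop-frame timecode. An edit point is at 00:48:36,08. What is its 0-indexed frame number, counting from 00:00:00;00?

87400

As if non-drop at 30 labels/s: (0 × 3600 + 48 × 60 + 36) × 30 + 8 = 87488.
Minute boundaries passed: 48; those not divisible by 10: 48 − 4 = 44; dropped labels = 2 × 44 = 88.
Actual frame index = 87488 − 88 = 87400.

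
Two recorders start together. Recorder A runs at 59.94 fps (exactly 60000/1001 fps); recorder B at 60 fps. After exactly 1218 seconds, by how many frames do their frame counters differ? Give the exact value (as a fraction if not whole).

10440/143 frames

A emits 60000/1001 × 1218 = 10440000/143 frames; B emits 60 × 1218 = 73080.
Difference = 10440/143 frames (≈ 73.0070); B is ahead of A.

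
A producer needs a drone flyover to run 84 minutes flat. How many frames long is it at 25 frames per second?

126000 frames

84 min = 5040 s.
Frames = 5040 × 25 = 126000.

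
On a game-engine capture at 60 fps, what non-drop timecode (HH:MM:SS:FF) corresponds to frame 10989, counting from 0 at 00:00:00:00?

00:03:03:09

10989 ÷ 60 = 183 full seconds, remainder 9 frames.
183 s = 0 h 3 min 3 s.
Timecode: 00:03:03:09.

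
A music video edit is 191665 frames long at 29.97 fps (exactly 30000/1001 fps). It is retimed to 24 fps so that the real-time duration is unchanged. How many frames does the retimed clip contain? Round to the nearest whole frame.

Frames at target rate = 191665 × (24) / (30000/1001) = 38371333/250 ≈ 153485.332.
Nearest whole frame: 153485.

153485 frames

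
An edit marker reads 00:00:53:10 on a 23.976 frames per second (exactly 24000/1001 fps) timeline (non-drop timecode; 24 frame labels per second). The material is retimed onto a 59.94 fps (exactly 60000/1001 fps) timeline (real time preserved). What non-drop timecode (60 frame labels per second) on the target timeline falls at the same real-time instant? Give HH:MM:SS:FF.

Source frame index: (0×3600 + 0×60 + 53) × 24 + 10 = 1282.
Real time: 1282 / (24000/1001) = 641641/12000 s.
Target frame: (641641/12000) × (60000/1001) = 3205.
At 60 labels/s: frame 3205 → 00:00:53:25.

00:00:53:25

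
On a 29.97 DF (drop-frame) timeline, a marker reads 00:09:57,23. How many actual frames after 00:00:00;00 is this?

17915

Complete 10-minute blocks: 0, each 17982 frames → 0.
Remaining 9 whole minutes in the current block: 1800 + 8 × 1798 = 16184 frames.
Within the current minute: 57 × 30 + 23 − 2 = 1731 (labels ;00/;01 skipped at this minute). Total = 0 + 16184 + 1731 = 17915.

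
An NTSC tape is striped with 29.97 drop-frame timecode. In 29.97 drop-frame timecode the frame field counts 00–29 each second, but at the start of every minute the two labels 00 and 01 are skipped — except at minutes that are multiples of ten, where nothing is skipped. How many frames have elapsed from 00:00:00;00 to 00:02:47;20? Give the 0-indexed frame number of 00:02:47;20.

As if non-drop at 30 labels/s: (0 × 3600 + 2 × 60 + 47) × 30 + 20 = 5030.
Minute boundaries passed: 2; those not divisible by 10: 2 − 0 = 2; dropped labels = 2 × 2 = 4.
Actual frame index = 5030 − 4 = 5026.

5026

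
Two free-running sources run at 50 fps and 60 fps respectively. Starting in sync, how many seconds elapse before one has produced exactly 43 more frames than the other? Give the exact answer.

The gap grows by |60 − 50| = 10 frames per second.
Time for a 43-frame gap: 43 ÷ (10) = 4.3 s.

4.3 seconds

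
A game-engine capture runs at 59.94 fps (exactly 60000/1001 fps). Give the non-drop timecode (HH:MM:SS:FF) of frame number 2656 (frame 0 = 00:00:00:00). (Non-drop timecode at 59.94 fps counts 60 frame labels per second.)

00:00:44:16

2656 ÷ 60 = 44 full seconds, remainder 16 frames.
44 s = 0 h 0 min 44 s.
Timecode: 00:00:44:16.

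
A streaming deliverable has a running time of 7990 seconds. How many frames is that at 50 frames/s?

Frames = 7990 × 50 = 399500.

399500 frames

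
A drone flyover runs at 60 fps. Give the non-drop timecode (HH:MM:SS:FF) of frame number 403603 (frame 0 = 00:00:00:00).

403603 ÷ 60 = 6726 full seconds, remainder 43 frames.
6726 s = 1 h 52 min 6 s.
Timecode: 01:52:06:43.

01:52:06:43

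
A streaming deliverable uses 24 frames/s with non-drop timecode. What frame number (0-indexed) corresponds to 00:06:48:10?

9802

Total seconds to the label: (0 × 3600 + 6 × 60 + 48) = 408.
Frame index = 408 × 24 + 10 = 9802.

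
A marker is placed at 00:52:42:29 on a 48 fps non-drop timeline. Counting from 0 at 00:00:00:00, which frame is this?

frame 151805

Total seconds to the label: (0 × 3600 + 52 × 60 + 42) = 3162.
Frame index = 3162 × 48 + 29 = 151805.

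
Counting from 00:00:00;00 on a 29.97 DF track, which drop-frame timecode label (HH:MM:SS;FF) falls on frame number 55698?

Ten DF minutes hold 17982 frames, so frame 55698 lies in block 3 (frames 53946–71927) with 1752 frames into that block.
The block's first minute is 1800 frames and the rest 1798 each; 1752 frames reaches minute 0, so 3 × 18 + 0 × 2 = 54 labels have been skipped so far.
Adding those back, label number 55698 + 54 = 55752 at 30 labels/s is 1858 s + 12 f = 0 h 30 min 58 s frame 12, i.e. 00:30:58;12.

00:30:58;12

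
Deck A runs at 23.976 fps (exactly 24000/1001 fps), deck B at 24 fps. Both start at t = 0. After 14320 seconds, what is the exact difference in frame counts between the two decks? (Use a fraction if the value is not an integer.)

343680/1001 frames

A emits 24000/1001 × 14320 = 343680000/1001 frames; B emits 24 × 14320 = 343680.
Difference = 343680/1001 frames (≈ 343.3367); B is ahead of A.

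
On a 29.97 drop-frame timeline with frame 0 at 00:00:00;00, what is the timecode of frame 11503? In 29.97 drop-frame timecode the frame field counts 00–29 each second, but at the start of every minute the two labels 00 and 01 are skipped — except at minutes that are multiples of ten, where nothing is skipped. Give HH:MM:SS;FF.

00:06:23;25

Each 10-minute DF block holds 10 × 60 × 30 − 9 × 2 = 17982 frames. 11503 ÷ 17982 → 0 full blocks, remainder 11503.
Within the partial block the first minute is 1800 frames and each further minute 1798, so 6 further minute boundaries passed. Total skipped labels = 18 × 0 + 2 × 6 = 12.
Non-drop label index = 11503 + 12 = 11515; at 30 labels/s that is 00:06:23:25, i.e. DF 00:06:23;25.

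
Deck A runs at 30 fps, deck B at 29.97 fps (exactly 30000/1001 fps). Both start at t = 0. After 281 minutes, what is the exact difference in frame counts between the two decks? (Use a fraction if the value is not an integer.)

281 min = 16860 s.
A emits 30 × 16860 = 505800 frames; B emits 30000/1001 × 16860 = 505800000/1001.
Difference = 505800/1001 frames (≈ 505.2947); B is behind A.

505800/1001 frames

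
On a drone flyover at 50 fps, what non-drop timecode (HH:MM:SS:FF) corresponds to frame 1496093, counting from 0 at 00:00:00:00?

08:18:41:43

1496093 ÷ 50 = 29921 full seconds, remainder 43 frames.
29921 s = 8 h 18 min 41 s.
Timecode: 08:18:41:43.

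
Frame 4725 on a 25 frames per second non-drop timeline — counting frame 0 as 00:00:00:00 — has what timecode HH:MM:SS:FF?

4725 ÷ 25 = 189 full seconds, remainder 0 frames.
189 s = 0 h 3 min 9 s.
Timecode: 00:03:09:00.

00:03:09:00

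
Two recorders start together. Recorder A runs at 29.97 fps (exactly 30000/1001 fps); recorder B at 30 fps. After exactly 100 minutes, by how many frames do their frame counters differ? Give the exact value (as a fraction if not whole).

180000/1001 frames

100 min = 6000 s.
A emits 30000/1001 × 6000 = 180000000/1001 frames; B emits 30 × 6000 = 180000.
Difference = 180000/1001 frames (≈ 179.8202); B is ahead of A.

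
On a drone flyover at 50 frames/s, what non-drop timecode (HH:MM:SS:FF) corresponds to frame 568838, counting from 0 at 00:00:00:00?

03:09:36:38

568838 ÷ 50 = 11376 full seconds, remainder 38 frames.
11376 s = 3 h 9 min 36 s.
Timecode: 03:09:36:38.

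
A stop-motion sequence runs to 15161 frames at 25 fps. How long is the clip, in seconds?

Running time = 15161 / (25) = 606.44 s.

606.44 seconds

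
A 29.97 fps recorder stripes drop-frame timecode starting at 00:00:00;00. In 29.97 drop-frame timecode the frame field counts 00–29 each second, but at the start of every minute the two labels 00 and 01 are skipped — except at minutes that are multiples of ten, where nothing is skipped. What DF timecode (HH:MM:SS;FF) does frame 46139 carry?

00:25:39;15

Each 10-minute DF block holds 10 × 60 × 30 − 9 × 2 = 17982 frames. 46139 ÷ 17982 → 2 full blocks, remainder 10175.
Within the partial block the first minute is 1800 frames and each further minute 1798, so 5 further minute boundaries passed. Total skipped labels = 18 × 2 + 2 × 5 = 46.
Non-drop label index = 46139 + 46 = 46185; at 30 labels/s that is 00:25:39:15, i.e. DF 00:25:39;15.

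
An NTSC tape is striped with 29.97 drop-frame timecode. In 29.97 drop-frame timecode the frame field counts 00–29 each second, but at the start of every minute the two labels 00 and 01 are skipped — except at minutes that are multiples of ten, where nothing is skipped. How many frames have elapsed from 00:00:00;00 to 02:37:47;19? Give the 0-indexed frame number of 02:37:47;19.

Complete 10-minute blocks: 15, each 17982 frames → 269730.
Remaining 7 whole minutes in the current block: 1800 + 6 × 1798 = 12588 frames.
Within the current minute: 47 × 30 + 19 − 2 = 1427 (labels ;00/;01 skipped at this minute). Total = 269730 + 12588 + 1427 = 283745.

283745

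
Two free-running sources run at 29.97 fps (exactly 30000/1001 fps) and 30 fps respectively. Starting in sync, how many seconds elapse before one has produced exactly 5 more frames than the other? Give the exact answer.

The gap grows by |30 − 30000/1001| = 30/1001 frames per second.
Time for a 5-frame gap: 5 ÷ (30/1001) = 1001/6 s.

1001/6 seconds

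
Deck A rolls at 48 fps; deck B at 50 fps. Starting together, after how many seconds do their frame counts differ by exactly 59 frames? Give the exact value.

29.5 seconds

The gap grows by |50 − 48| = 2 frames per second.
Time for a 59-frame gap: 59 ÷ (2) = 29.5 s.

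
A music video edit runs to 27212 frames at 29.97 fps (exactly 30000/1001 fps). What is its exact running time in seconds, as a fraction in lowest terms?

6809803/7500 seconds

Running time = 27212 ÷ (30000/1001) = 27212 × 1001/30000 = 6809803/7500 s.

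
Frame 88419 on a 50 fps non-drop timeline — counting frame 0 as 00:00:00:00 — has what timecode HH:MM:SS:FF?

88419 ÷ 50 = 1768 full seconds, remainder 19 frames.
1768 s = 0 h 29 min 28 s.
Timecode: 00:29:28:19.

00:29:28:19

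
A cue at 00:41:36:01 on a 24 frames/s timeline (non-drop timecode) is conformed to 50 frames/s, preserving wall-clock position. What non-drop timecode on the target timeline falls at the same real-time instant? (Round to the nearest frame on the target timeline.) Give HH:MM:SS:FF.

Source frame index: (0×3600 + 41×60 + 36) × 24 + 1 = 59905.
Real time: 59905 / (24) = 59905/24 s.
Target frame: (59905/24) × (50) = 1497625/12 ≈ 124802.083 → 124802.
At 50 labels/s: frame 124802 → 00:41:36:02.

00:41:36:02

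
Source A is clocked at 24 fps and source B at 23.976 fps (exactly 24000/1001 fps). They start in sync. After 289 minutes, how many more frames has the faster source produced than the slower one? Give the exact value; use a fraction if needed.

416160/1001 frames

289 min = 17340 s.
A emits 24 × 17340 = 416160 frames; B emits 24000/1001 × 17340 = 416160000/1001.
Difference = 416160/1001 frames (≈ 415.7443); B is behind A.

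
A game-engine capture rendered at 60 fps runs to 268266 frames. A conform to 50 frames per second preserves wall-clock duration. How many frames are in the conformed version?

223555 frames

Target frames = source frames × (target rate / source rate) = 268266 × (50)/(60) = 268266 × 5/6 = 223555.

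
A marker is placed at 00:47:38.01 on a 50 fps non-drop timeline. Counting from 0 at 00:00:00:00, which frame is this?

142901

Total seconds to the label: (0 × 3600 + 47 × 60 + 38) = 2858.
Frame index = 2858 × 50 + 1 = 142901.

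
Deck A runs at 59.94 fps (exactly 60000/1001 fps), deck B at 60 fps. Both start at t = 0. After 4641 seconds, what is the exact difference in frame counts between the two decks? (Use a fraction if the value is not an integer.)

A emits 60000/1001 × 4641 = 3060000/11 frames; B emits 60 × 4641 = 278460.
Difference = 3060/11 frames (≈ 278.1818); B is ahead of A.

3060/11 frames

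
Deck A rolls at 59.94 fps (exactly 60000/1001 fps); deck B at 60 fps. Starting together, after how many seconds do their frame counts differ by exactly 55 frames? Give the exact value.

The gap grows by |60 − 60000/1001| = 60/1001 frames per second.
Time for a 55-frame gap: 55 ÷ (60/1001) = 11011/12 s.

11011/12 seconds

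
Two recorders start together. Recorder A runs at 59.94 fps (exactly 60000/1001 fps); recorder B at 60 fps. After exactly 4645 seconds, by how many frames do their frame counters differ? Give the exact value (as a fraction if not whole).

278700/1001 frames

A emits 60000/1001 × 4645 = 278700000/1001 frames; B emits 60 × 4645 = 278700.
Difference = 278700/1001 frames (≈ 278.4216); B is ahead of A.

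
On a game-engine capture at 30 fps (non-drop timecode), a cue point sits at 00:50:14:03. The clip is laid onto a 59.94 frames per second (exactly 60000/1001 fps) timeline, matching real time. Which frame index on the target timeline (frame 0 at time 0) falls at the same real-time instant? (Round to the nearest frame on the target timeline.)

Source frame index: (0×3600 + 50×60 + 14) × 30 + 3 = 90423.
Real time: 90423 / (30) = 30141/10 s.
Target frame: (30141/10) × (60000/1001) = 180846000/1001 ≈ 180665.335 → 180665.

frame 180665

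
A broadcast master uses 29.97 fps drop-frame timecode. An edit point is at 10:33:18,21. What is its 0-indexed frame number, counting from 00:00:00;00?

As if non-drop at 30 labels/s: (10 × 3600 + 33 × 60 + 18) × 30 + 21 = 1139961.
Minute boundaries passed: 633; those not divisible by 10: 633 − 63 = 570; dropped labels = 2 × 570 = 1140.
Actual frame index = 1139961 − 1140 = 1138821.

1138821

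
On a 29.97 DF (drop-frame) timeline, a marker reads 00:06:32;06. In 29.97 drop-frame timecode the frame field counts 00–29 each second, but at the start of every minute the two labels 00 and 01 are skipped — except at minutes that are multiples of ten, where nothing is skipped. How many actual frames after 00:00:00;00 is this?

11754

As if non-drop at 30 labels/s: (0 × 3600 + 6 × 60 + 32) × 30 + 6 = 11766.
Minute boundaries passed: 6; those not divisible by 10: 6 − 0 = 6; dropped labels = 2 × 6 = 12.
Actual frame index = 11766 − 12 = 11754.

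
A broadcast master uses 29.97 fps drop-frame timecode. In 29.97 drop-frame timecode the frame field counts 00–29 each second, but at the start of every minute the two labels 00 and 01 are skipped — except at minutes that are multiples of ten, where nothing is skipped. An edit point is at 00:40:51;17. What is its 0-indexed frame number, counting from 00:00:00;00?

Complete 10-minute blocks: 4, each 17982 frames → 71928.
Remaining 0 whole minutes in the current block: 0 frames.
Within the current minute: 51 × 30 + 17 = 1547. Total = 71928 + 0 + 1547 = 73475.

73475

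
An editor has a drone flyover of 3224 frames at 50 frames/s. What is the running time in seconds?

Running time = 3224 / (50) = 64.48 s.

64.48 seconds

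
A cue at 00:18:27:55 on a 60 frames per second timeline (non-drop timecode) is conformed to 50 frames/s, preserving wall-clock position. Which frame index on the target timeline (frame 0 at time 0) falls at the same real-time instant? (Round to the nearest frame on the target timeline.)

frame 55396

Source frame index: (0×3600 + 18×60 + 27) × 60 + 55 = 66475.
Real time: 66475 / (60) = 13295/12 s.
Target frame: (13295/12) × (50) = 332375/6 ≈ 55395.833 → 55396.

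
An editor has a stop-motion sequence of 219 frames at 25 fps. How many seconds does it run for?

Running time = 219 / (25) = 8.76 s.

8.76 seconds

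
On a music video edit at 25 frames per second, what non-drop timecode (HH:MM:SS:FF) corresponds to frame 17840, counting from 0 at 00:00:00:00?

17840 ÷ 25 = 713 full seconds, remainder 15 frames.
713 s = 0 h 11 min 53 s.
Timecode: 00:11:53:15.

00:11:53:15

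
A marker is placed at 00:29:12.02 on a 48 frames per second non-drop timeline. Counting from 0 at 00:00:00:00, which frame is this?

Total seconds to the label: (0 × 3600 + 29 × 60 + 12) = 1752.
Frame index = 1752 × 48 + 2 = 84098.

frame 84098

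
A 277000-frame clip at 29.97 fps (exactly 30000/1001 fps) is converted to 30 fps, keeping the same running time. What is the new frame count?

277277 frames

Target frames = source frames × (target rate / source rate) = 277000 × (30)/(30000/1001) = 277000 × 1001/1000 = 277277.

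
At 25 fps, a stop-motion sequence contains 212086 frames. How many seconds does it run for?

8483.44 seconds

Running time = 212086 / (25) = 8483.44 s.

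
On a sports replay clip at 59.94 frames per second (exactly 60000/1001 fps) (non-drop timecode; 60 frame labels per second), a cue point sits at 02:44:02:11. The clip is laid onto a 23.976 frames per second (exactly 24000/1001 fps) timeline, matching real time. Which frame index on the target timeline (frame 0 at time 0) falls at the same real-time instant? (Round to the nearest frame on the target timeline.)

Source frame index: (2×3600 + 44×60 + 2) × 60 + 11 = 590531.
Real time: 590531 / (60000/1001) = 591121531/60000 s.
Target frame: (591121531/60000) × (24000/1001) = 1181062/5 ≈ 236212.400 → 236212.

frame 236212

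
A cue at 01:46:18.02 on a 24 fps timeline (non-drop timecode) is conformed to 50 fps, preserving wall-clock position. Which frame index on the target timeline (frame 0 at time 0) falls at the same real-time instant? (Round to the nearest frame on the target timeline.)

Source frame index: (1×3600 + 46×60 + 18) × 24 + 2 = 153074.
Real time: 153074 / (24) = 76537/12 s.
Target frame: (76537/12) × (50) = 1913425/6 ≈ 318904.167 → 318904.

frame 318904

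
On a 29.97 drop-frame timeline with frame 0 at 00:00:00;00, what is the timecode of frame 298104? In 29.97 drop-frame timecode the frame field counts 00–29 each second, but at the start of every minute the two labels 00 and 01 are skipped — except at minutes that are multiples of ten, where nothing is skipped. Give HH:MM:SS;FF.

02:45:46;22

Each 10-minute DF block holds 10 × 60 × 30 − 9 × 2 = 17982 frames. 298104 ÷ 17982 → 16 full blocks, remainder 10392.
Within the partial block the first minute is 1800 frames and each further minute 1798, so 5 further minute boundaries passed. Total skipped labels = 18 × 16 + 2 × 5 = 298.
Non-drop label index = 298104 + 298 = 298402; at 30 labels/s that is 02:45:46:22, i.e. DF 02:45:46;22.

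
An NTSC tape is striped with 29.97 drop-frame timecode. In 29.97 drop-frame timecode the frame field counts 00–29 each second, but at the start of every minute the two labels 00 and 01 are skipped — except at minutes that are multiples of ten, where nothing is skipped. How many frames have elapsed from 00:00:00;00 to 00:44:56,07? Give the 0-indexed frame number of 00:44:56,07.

80807

As if non-drop at 30 labels/s: (0 × 3600 + 44 × 60 + 56) × 30 + 7 = 80887.
Minute boundaries passed: 44; those not divisible by 10: 44 − 4 = 40; dropped labels = 2 × 40 = 80.
Actual frame index = 80887 − 80 = 80807.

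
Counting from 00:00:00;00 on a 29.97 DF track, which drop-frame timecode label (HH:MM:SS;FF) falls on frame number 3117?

00:01:43;29

Each 10-minute DF block holds 10 × 60 × 30 − 9 × 2 = 17982 frames. 3117 ÷ 17982 → 0 full blocks, remainder 3117.
Within the partial block the first minute is 1800 frames and each further minute 1798, so 1 further minute boundary passed. Total skipped labels = 18 × 0 + 2 × 1 = 2.
Non-drop label index = 3117 + 2 = 3119; at 30 labels/s that is 00:01:43:29, i.e. DF 00:01:43;29.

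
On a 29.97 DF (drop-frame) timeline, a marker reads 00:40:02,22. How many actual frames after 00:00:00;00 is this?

Complete 10-minute blocks: 4, each 17982 frames → 71928.
Remaining 0 whole minutes in the current block: 0 frames.
Within the current minute: 2 × 30 + 22 = 82. Total = 71928 + 0 + 82 = 72010.

72010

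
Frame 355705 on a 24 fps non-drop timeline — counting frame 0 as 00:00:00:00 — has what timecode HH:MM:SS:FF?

04:07:01:01

355705 ÷ 24 = 14821 full seconds, remainder 1 frame.
14821 s = 4 h 7 min 1 s.
Timecode: 04:07:01:01.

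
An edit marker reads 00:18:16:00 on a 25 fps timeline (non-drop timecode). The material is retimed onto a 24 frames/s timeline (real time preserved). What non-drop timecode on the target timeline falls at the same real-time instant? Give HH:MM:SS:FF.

00:18:16:00

Source frame index: (0×3600 + 18×60 + 16) × 25 + 0 = 27400.
Real time: 27400 / (25) = 1096 s.
Target frame: (1096) × (24) = 26304.
At 24 labels/s: frame 26304 → 00:18:16:00.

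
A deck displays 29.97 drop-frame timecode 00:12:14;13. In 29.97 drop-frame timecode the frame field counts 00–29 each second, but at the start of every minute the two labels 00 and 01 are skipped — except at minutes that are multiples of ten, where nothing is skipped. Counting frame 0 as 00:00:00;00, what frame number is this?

Complete 10-minute blocks: 1, each 17982 frames → 17982.
Remaining 2 whole minutes in the current block: 1800 + 1 × 1798 = 3598 frames.
Within the current minute: 14 × 30 + 13 − 2 = 431 (labels ;00/;01 skipped at this minute). Total = 17982 + 3598 + 431 = 22011.

22011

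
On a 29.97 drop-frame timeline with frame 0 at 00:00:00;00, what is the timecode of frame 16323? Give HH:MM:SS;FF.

Ten DF minutes hold 17982 frames, so frame 16323 lies in block 0 (frames 0–17981) with 16323 frames into that block.
The block's first minute is 1800 frames and the rest 1798 each; 16323 frames reaches minute 9, so 0 × 18 + 9 × 2 = 18 labels have been skipped so far.
Adding those back, label number 16323 + 18 = 16341 at 30 labels/s is 544 s + 21 f = 0 h 9 min 4 s frame 21, i.e. 00:09:04;21.

00:09:04;21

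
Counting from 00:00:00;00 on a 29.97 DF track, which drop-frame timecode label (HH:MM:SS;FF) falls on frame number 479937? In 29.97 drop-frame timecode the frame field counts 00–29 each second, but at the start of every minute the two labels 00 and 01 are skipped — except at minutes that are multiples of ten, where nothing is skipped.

04:26:53;27

Ten DF minutes hold 17982 frames, so frame 479937 lies in block 26 (frames 467532–485513) with 12405 frames into that block.
The block's first minute is 1800 frames and the rest 1798 each; 12405 frames reaches minute 6, so 26 × 18 + 6 × 2 = 480 labels have been skipped so far.
Adding those back, label number 479937 + 480 = 480417 at 30 labels/s is 16013 s + 27 f = 4 h 26 min 53 s frame 27, i.e. 04:26:53;27.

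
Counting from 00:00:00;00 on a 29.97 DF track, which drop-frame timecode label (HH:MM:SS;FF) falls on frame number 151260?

01:24:07;02

Each 10-minute DF block holds 10 × 60 × 30 − 9 × 2 = 17982 frames. 151260 ÷ 17982 → 8 full blocks, remainder 7404.
Within the partial block the first minute is 1800 frames and each further minute 1798, so 4 further minute boundaries passed. Total skipped labels = 18 × 8 + 2 × 4 = 152.
Non-drop label index = 151260 + 152 = 151412; at 30 labels/s that is 01:24:07:02, i.e. DF 01:24:07;02.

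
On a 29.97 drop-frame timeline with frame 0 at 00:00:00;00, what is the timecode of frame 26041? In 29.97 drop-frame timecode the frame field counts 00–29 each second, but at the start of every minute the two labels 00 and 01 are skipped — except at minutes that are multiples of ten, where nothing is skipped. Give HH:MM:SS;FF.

Each 10-minute DF block holds 10 × 60 × 30 − 9 × 2 = 17982 frames. 26041 ÷ 17982 → 1 full block, remainder 8059.
Within the partial block the first minute is 1800 frames and each further minute 1798, so 4 further minute boundaries passed. Total skipped labels = 18 × 1 + 2 × 4 = 26.
Non-drop label index = 26041 + 26 = 26067; at 30 labels/s that is 00:14:28:27, i.e. DF 00:14:28;27.

00:14:28;27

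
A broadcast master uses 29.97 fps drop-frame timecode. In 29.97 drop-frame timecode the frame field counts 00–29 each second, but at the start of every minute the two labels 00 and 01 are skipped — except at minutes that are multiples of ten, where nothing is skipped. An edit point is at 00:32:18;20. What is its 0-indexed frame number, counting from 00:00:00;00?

Complete 10-minute blocks: 3, each 17982 frames → 53946.
Remaining 2 whole minutes in the current block: 1800 + 1 × 1798 = 3598 frames.
Within the current minute: 18 × 30 + 20 − 2 = 558 (labels ;00/;01 skipped at this minute). Total = 53946 + 3598 + 558 = 58102.

58102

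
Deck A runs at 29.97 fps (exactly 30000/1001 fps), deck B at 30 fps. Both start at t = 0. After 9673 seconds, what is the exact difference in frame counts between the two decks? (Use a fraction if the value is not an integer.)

290190/1001 frames

A emits 30000/1001 × 9673 = 290190000/1001 frames; B emits 30 × 9673 = 290190.
Difference = 290190/1001 frames (≈ 289.9001); B is ahead of A.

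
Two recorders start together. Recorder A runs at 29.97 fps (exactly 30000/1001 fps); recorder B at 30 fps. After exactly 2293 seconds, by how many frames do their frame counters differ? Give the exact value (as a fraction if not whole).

68790/1001 frames

A emits 30000/1001 × 2293 = 68790000/1001 frames; B emits 30 × 2293 = 68790.
Difference = 68790/1001 frames (≈ 68.7213); B is ahead of A.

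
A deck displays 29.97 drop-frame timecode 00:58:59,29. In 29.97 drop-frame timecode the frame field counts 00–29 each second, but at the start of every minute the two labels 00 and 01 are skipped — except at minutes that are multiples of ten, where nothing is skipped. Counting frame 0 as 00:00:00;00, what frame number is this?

106093

As if non-drop at 30 labels/s: (0 × 3600 + 58 × 60 + 59) × 30 + 29 = 106199.
Minute boundaries passed: 58; those not divisible by 10: 58 − 5 = 53; dropped labels = 2 × 53 = 106.
Actual frame index = 106199 − 106 = 106093.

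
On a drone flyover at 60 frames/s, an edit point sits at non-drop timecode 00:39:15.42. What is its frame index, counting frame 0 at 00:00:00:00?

Total seconds to the label: (0 × 3600 + 39 × 60 + 15) = 2355.
Frame index = 2355 × 60 + 42 = 141342.

141342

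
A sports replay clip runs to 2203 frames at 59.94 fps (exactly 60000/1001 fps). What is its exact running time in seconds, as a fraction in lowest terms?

2205203/60000 seconds

Running time = 2203 ÷ (60000/1001) = 2203 × 1001/60000 = 2205203/60000 s.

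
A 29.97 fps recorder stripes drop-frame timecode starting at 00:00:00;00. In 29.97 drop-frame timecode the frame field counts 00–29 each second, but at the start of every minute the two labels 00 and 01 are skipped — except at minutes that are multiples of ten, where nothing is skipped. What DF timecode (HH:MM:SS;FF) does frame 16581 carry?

00:09:13;09

Ten DF minutes hold 17982 frames, so frame 16581 lies in block 0 (frames 0–17981) with 16581 frames into that block.
The block's first minute is 1800 frames and the rest 1798 each; 16581 frames reaches minute 9, so 0 × 18 + 9 × 2 = 18 labels have been skipped so far.
Adding those back, label number 16581 + 18 = 16599 at 30 labels/s is 553 s + 9 f = 0 h 9 min 13 s frame 9, i.e. 00:09:13;09.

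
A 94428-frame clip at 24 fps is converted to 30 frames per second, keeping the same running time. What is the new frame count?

Frames at target rate = 94428 × (30) / (24) = 118035.

118035 frames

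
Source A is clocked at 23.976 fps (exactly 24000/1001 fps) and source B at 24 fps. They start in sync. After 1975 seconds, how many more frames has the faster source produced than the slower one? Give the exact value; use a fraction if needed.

47400/1001 frames

A emits 24000/1001 × 1975 = 47400000/1001 frames; B emits 24 × 1975 = 47400.
Difference = 47400/1001 frames (≈ 47.3526); B is ahead of A.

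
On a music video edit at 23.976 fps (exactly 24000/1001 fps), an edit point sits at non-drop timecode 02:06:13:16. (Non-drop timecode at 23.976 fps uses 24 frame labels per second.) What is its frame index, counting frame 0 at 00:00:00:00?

frame 181768

Total seconds to the label: (2 × 3600 + 6 × 60 + 13) = 7573.
Frame index = 7573 × 24 + 16 = 181768.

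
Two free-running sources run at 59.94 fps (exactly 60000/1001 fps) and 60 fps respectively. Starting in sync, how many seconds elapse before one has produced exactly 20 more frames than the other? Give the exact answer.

1001/3 seconds

The gap grows by |60 − 60000/1001| = 60/1001 frames per second.
Time for a 20-frame gap: 20 ÷ (60/1001) = 1001/3 s.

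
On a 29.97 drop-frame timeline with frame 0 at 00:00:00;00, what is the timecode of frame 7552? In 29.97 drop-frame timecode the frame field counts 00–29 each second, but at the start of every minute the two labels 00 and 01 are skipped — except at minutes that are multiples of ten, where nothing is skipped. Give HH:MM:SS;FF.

00:04:12;00

Each 10-minute DF block holds 10 × 60 × 30 − 9 × 2 = 17982 frames. 7552 ÷ 17982 → 0 full blocks, remainder 7552.
Within the partial block the first minute is 1800 frames and each further minute 1798, so 4 further minute boundaries passed. Total skipped labels = 18 × 0 + 2 × 4 = 8.
Non-drop label index = 7552 + 8 = 7560; at 30 labels/s that is 00:04:12:00, i.e. DF 00:04:12;00.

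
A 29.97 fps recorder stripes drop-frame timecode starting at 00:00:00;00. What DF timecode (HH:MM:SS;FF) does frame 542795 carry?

Each 10-minute DF block holds 10 × 60 × 30 − 9 × 2 = 17982 frames. 542795 ÷ 17982 → 30 full blocks, remainder 3335.
Within the partial block the first minute is 1800 frames and each further minute 1798, so 1 further minute boundary passed. Total skipped labels = 18 × 30 + 2 × 1 = 542.
Non-drop label index = 542795 + 542 = 543337; at 30 labels/s that is 05:01:51:07, i.e. DF 05:01:51;07.

05:01:51;07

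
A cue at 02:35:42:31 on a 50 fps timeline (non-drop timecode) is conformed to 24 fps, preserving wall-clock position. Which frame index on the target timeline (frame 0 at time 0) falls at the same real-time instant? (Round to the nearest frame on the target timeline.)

Source frame index: (2×3600 + 35×60 + 42) × 50 + 31 = 467131.
Real time: 467131 / (50) = 467131/50 s.
Target frame: (467131/50) × (24) = 5605572/25 ≈ 224222.880 → 224223.

frame 224223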